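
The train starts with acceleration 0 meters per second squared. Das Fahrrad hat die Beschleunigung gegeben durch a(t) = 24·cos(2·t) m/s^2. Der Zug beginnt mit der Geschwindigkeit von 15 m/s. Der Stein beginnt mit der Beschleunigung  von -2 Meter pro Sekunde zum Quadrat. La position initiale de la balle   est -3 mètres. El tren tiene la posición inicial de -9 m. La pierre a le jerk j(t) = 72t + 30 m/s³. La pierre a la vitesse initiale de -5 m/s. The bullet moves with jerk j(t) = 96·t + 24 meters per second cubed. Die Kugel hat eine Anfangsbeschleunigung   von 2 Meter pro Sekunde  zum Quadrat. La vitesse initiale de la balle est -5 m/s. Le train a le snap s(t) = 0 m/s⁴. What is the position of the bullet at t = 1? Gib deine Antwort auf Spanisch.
Debemos encontrar la integral de nuestra ecuación de la sacudida j(t) = 96·t + 24 3 veces. Tomando ∫j(t)dt y aplicando a(0) = 2, encontramos a(t) = 48·t^2 + 24·t + 2. Tomando ∫a(t)dt y aplicando v(0) = -5, encontramos v(t) = 16·t^3 + 12·t^2 + 2·t - 5. Tomando ∫v(t)dt y aplicando x(0) = -3, encontramos x(t) = 4·t^4 + 4·t^3 + t^2 - 5·t - 3. Usando x(t) = 4·t^4 + 4·t^3 + t^2 - 5·t - 3 y sustituyendo t = 1, encontramos x = 1.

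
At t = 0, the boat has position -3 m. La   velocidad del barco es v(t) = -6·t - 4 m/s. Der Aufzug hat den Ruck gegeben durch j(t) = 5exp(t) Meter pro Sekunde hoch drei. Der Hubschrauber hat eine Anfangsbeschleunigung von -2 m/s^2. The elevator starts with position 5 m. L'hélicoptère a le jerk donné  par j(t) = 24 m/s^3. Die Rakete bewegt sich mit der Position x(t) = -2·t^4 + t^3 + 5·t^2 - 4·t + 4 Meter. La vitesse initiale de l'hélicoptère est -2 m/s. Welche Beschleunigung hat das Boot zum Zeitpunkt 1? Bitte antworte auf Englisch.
We must differentiate our velocity equation v(t) = -6·t - 4 1 time. Taking d/dt of v(t), we find a(t) = -6. From the given acceleration equation a(t) = -6, we substitute t = 1 to get a = -6.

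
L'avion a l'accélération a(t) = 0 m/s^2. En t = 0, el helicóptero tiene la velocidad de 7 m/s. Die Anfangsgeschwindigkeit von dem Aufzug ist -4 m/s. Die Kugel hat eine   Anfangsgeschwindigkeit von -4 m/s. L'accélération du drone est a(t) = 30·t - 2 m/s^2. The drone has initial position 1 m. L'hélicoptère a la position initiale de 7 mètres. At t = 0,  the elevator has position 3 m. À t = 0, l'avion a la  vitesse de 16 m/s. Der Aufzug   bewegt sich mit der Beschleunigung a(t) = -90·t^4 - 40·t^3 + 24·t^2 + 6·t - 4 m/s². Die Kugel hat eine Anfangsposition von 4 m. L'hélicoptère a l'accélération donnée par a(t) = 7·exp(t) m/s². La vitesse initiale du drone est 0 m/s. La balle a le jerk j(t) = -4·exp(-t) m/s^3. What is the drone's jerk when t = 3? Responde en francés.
En partant de l'accélération a(t) = 30·t - 2, nous prenons 1 dérivée. En dérivant l'accélération, nous obtenons le jerk: j(t) = 30. En utilisant j(t) = 30 et en substituant t = 3, nous trouvons j = 30.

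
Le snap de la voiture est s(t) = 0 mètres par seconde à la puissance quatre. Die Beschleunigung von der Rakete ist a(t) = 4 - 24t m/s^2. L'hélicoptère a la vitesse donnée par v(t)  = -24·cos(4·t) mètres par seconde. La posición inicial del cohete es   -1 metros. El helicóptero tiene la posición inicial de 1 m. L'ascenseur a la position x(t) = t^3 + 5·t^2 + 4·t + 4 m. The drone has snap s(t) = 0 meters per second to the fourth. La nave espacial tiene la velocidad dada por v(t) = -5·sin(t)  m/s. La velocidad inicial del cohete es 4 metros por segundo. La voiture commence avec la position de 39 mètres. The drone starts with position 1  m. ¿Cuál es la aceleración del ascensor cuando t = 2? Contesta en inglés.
We must differentiate our position equation x(t) = t^3 + 5·t^2 + 4·t + 4 2 times. The derivative of position gives velocity: v(t) = 3·t^2 + 10·t + 4. Differentiating velocity, we get acceleration: a(t) = 6·t + 10. From the given acceleration equation a(t) = 6·t + 10, we substitute t = 2 to get a = 22.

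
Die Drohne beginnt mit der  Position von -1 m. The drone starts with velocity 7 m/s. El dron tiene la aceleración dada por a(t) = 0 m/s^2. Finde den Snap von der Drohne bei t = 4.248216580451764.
Ausgehend von der Beschleunigung a(t) = 0, nehmen wir 2 Ableitungen. Mit d/dt von a(t) finden wir j(t) = 0. Die Ableitung von dem Ruck ergibt den Snap: s(t) = 0. Aus der Gleichung für den Snap s(t) = 0, setzen wir t = 4.248216580451764 ein und erhalten s = 0.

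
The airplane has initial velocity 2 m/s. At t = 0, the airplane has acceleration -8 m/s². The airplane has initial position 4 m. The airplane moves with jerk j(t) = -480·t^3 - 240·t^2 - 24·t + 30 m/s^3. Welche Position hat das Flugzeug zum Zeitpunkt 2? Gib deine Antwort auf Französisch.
Nous devons trouver la primitive de notre équation du jerk j(t) = -480·t^3 - 240·t^2 - 24·t + 30 3 fois. L'intégrale du jerk est l'accélération. En utilisant a(0) = -8, nous obtenons a(t) = -120·t^4 - 80·t^3 - 12·t^2 + 30·t - 8. En prenant ∫a(t)dt et en appliquant v(0) = 2, nous trouvons v(t) = -24·t^5 - 20·t^4 - 4·t^3 + 15·t^2 - 8·t + 2. En prenant ∫v(t)dt et en appliquant x(0) = 4, nous trouvons x(t) = -4·t^6 - 4·t^5 - t^4 + 5·t^3 - 4·t^2 + 2·t + 4. Nous avons la position x(t) = -4·t^6 - 4·t^5 - t^4 + 5·t^3 - 4·t^2 + 2·t + 4. En substituant t = 2: x(2) = -368.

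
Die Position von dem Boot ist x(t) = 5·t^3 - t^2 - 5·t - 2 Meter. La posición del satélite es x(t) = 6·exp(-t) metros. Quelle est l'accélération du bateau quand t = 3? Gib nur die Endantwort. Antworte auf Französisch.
La réponse est 88.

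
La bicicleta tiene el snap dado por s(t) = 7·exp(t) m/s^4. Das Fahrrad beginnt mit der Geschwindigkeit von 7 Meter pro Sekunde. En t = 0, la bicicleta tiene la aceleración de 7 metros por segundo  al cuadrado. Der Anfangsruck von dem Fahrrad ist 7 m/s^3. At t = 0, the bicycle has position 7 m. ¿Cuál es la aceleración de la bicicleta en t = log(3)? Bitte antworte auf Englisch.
To find the answer, we compute 2 antiderivatives of s(t) = 7·exp(t). Taking ∫s(t)dt and applying j(0) = 7, we find j(t) = 7·exp(t). The integral of jerk is acceleration. Using a(0) = 7, we get a(t) = 7·exp(t). We have acceleration a(t) = 7·exp(t). Substituting t = log(3): a(log(3)) = 21.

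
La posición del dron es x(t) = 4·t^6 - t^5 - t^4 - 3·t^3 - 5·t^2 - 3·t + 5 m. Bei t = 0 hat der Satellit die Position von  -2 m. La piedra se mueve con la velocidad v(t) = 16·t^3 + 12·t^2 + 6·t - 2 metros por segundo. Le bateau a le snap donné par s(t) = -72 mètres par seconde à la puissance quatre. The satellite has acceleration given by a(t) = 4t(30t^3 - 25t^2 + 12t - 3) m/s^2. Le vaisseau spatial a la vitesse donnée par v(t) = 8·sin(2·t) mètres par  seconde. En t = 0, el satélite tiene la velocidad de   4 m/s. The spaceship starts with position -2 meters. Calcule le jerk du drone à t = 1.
Nous devons dériver notre équation de la position x(t) = 4·t^6 - t^5 - t^4 - 3·t^3 - 5·t^2 - 3·t + 5 3 fois. En prenant d/dt de x(t), nous trouvons v(t) = 24·t^5 - 5·t^4 - 4·t^3 - 9·t^2 - 10·t - 3. La dérivée de la vitesse donne l'accélération: a(t) = 120·t^4 - 20·t^3 - 12·t^2 - 18·t - 10. En dérivant l'accélération, nous obtenons le jerk: j(t) = 480·t^3 - 60·t^2 - 24·t - 18. Nous avons le jerk j(t) = 480·t^3 - 60·t^2 - 24·t - 18. En substituant t = 1: j(1) = 378.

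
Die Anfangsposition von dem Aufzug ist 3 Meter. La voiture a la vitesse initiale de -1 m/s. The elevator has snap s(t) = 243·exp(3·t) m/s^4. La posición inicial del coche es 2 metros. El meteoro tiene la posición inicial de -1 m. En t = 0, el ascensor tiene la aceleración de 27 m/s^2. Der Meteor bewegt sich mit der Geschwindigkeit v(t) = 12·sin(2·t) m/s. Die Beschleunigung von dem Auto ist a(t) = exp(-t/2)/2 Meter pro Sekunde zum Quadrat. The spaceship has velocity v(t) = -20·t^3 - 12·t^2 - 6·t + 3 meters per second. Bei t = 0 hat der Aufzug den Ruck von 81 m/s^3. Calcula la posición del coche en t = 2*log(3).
Debemos encontrar la antiderivada de nuestra ecuación de la aceleración a(t) = exp(-t/2)/2 2 veces. Integrando la aceleración y usando la condición inicial v(0) = -1, obtenemos v(t) = -exp(-t/2). Integrando la velocidad y usando la condición inicial x(0) = 2, obtenemos x(t) = 2·exp(-t/2). Tenemos la posición x(t) = 2·exp(-t/2). Sustituyendo t = 2*log(3): x(2*log(3)) = 2/3.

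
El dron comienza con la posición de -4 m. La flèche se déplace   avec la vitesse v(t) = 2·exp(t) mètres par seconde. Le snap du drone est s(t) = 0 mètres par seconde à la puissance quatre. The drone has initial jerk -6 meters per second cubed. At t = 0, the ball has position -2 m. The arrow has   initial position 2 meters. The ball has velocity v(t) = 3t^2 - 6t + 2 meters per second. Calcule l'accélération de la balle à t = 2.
Nous devons dériver notre équation de la vitesse v(t) = 3·t^2 - 6·t + 2 1 fois. La dérivée de la vitesse donne l'accélération: a(t) = 6·t - 6. En utilisant a(t) = 6·t - 6 et en substituant t = 2, nous trouvons a = 6.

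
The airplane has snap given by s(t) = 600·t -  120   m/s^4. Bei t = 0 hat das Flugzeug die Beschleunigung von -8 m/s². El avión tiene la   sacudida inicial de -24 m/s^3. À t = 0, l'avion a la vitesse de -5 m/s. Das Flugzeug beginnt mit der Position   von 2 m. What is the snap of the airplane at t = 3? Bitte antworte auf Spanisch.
Usando s(t) = 600·t - 120 y sustituyendo t = 3, encontramos s = 1680.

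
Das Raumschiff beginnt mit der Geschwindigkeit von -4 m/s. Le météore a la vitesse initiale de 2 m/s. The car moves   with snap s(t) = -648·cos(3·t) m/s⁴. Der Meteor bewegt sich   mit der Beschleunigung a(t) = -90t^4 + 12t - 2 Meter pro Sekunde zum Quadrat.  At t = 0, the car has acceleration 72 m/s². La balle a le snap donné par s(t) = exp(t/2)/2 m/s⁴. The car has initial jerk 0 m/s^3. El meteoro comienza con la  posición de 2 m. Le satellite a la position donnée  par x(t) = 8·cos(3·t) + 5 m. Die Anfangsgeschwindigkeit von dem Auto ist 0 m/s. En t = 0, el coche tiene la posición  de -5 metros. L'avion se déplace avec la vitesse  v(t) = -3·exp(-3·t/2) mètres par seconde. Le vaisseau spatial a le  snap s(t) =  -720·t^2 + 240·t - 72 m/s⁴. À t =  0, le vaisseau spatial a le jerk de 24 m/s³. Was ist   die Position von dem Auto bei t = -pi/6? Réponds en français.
Pour résoudre ceci, nous devons prendre 4 intégrales de notre équation du snap s(t) = -648·cos(3·t). En prenant ∫s(t)dt et en appliquant j(0) = 0, nous trouvons j(t) = -216·sin(3·t). En intégrant le jerk et en utilisant la condition initiale a(0) = 72, nous obtenons a(t) = 72·cos(3·t). En prenant ∫a(t)dt et en appliquant v(0) = 0, nous trouvons v(t) = 24·sin(3·t). En intégrant la vitesse et en utilisant la condition initiale x(0) = -5, nous obtenons x(t) = 3 - 8·cos(3·t). En utilisant x(t) = 3 - 8·cos(3·t) et en substituant t = -pi/6, nous trouvons x = 3.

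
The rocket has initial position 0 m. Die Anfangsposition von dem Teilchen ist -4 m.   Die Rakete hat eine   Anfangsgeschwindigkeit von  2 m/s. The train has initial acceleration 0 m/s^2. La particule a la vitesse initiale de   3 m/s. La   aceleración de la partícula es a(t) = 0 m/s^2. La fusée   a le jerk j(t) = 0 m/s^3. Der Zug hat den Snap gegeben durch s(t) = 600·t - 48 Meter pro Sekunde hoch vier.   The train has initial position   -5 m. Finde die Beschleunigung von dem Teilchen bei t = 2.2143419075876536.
Mit a(t) = 0 und Einsetzen von t = 2.2143419075876536, finden wir a = 0.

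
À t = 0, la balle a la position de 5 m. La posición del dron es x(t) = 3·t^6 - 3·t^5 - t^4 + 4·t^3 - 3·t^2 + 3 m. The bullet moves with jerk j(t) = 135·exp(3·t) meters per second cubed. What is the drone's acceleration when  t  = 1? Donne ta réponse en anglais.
Starting from position x(t) = 3·t^6 - 3·t^5 - t^4 + 4·t^3 - 3·t^2 + 3, we take 2 derivatives. Taking d/dt of x(t), we find v(t) = 18·t^5 - 15·t^4 - 4·t^3 + 12·t^2 - 6·t. Differentiating velocity, we get acceleration: a(t) = 90·t^4 - 60·t^3 - 12·t^2 + 24·t - 6. We have acceleration a(t) = 90·t^4 - 60·t^3 - 12·t^2 + 24·t - 6. Substituting t = 1: a(1) = 36.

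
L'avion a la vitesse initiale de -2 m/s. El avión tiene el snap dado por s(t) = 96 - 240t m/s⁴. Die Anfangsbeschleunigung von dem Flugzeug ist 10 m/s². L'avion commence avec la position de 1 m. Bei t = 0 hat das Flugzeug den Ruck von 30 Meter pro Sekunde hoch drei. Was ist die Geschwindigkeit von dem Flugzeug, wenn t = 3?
Ausgehend von dem Snap s(t) = 96 - 240·t, nehmen wir 3 Integrale. Die Stammfunktion von dem Snap, mit j(0) = 30, ergibt den Ruck: j(t) = -120·t^2 + 96·t + 30. Das Integral von dem Ruck ist die Beschleunigung. Mit a(0) = 10 erhalten wir a(t) = -40·t^3 + 48·t^2 + 30·t + 10. Mit ∫a(t)dt und Anwendung von v(0) = -2, finden wir v(t) = -10·t^4 + 16·t^3 + 15·t^2 + 10·t - 2. Aus der Gleichung für die Geschwindigkeit v(t) = -10·t^4 + 16·t^3 + 15·t^2 + 10·t - 2, setzen wir t = 3 ein und erhalten v = -215.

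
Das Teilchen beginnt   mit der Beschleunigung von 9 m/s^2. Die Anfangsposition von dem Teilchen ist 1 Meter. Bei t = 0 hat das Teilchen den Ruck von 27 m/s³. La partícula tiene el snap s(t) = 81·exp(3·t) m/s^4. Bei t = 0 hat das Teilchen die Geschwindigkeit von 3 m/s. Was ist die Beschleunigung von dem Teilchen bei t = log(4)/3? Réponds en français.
En partant du snap s(t) = 81·exp(3·t), nous prenons 2 primitives. La primitive du snap, avec j(0) = 27, donne le jerk: j(t) = 27·exp(3·t). La primitive du jerk est l'accélération. En utilisant a(0) = 9, nous obtenons a(t) = 9·exp(3·t). En utilisant a(t) = 9·exp(3·t) et en substituant t = log(4)/3, nous trouvons a = 36.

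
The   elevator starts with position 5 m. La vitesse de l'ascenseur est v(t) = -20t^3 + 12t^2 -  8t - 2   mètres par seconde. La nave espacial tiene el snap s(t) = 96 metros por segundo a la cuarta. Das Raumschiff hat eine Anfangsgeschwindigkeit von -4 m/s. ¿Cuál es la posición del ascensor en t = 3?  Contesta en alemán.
Um dies zu lösen, müssen wir 1 Stammfunktion unserer Gleichung für die Geschwindigkeit v(t) = -20·t^3 + 12·t^2 - 8·t - 2 finden. Mit ∫v(t)dt und Anwendung von x(0) = 5, finden wir x(t) = -5·t^4 + 4·t^3 - 4·t^2 - 2·t + 5. Mit x(t) = -5·t^4 + 4·t^3 - 4·t^2 - 2·t + 5 und Einsetzen von t = 3, finden wir x = -334.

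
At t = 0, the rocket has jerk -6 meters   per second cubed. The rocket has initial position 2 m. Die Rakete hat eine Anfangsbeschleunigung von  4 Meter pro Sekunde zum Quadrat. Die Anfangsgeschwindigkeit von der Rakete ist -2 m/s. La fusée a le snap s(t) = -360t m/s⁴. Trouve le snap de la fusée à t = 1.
De l'équation du snap s(t) = -360·t, nous substituons t = 1 pour obtenir s = -360.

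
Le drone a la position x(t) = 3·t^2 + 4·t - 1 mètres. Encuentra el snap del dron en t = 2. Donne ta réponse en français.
Pour résoudre ceci, nous devons prendre 4 dérivées de notre équation de la position x(t) = 3·t^2 + 4·t - 1. En prenant d/dt de x(t), nous trouvons v(t) = 6·t + 4. En prenant d/dt de v(t), nous trouvons a(t) = 6. En dérivant l'accélération, nous obtenons le jerk: j(t) = 0. En prenant d/dt de j(t), nous trouvons s(t) = 0. De l'équation du snap s(t) = 0, nous substituons t = 2 pour obtenir s = 0.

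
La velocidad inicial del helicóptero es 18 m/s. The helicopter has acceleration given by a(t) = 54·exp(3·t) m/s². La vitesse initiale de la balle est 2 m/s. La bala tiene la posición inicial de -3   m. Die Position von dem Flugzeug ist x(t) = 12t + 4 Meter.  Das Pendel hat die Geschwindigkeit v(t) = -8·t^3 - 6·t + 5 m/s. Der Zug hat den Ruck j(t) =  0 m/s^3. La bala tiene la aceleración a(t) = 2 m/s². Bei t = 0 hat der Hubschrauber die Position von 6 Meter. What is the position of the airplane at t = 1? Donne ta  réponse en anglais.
Using x(t) = 12·t + 4 and substituting t = 1, we find x = 16.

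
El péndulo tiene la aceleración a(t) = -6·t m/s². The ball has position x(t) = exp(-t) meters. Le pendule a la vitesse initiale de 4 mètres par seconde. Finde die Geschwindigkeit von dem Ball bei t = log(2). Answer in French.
Nous devons dériver notre équation de la position x(t) = exp(-t) 1 fois. La dérivée de la position donne la vitesse: v(t) = -exp(-t). Nous avons la vitesse v(t) = -exp(-t). En substituant t = log(2): v(log(2)) = -1/2.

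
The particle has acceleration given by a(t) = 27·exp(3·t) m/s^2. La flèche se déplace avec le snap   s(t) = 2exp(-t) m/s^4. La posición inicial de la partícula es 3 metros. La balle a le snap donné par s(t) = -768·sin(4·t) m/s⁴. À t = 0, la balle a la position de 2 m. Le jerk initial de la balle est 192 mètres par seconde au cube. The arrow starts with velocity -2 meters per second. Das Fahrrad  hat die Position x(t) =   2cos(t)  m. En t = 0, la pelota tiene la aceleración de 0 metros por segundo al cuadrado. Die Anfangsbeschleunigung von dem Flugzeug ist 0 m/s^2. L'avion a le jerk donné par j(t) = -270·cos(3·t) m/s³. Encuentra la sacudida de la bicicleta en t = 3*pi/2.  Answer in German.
Ausgehend von der Position x(t) = 2·cos(t), nehmen wir 3 Ableitungen. Durch Ableiten von der Position erhalten wir die Geschwindigkeit: v(t) = -2·sin(t). Mit d/dt von v(t) finden wir a(t) = -2·cos(t). Durch Ableiten von der Beschleunigung erhalten wir den Ruck: j(t) = 2·sin(t). Aus der Gleichung für den Ruck j(t) = 2·sin(t), setzen wir t = 3*pi/2 ein und erhalten j = -2.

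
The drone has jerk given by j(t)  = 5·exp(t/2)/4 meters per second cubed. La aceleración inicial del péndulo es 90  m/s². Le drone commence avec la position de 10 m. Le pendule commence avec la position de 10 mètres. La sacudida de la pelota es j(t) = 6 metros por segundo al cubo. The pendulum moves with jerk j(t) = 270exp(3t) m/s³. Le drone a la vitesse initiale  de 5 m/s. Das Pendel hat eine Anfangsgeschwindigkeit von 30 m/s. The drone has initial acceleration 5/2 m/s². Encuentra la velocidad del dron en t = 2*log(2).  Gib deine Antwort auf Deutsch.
Wir müssen unsere Gleichung für den Ruck j(t) = 5·exp(t/2)/4 2-mal integrieren. Die Stammfunktion von dem Ruck ist die Beschleunigung. Mit a(0) = 5/2 erhalten wir a(t) = 5·exp(t/2)/2. Durch Integration von der Beschleunigung und Verwendung der Anfangsbedingung v(0) = 5, erhalten wir v(t) = 5·exp(t/2). Mit v(t) = 5·exp(t/2) und Einsetzen von t = 2*log(2), finden wir v = 10.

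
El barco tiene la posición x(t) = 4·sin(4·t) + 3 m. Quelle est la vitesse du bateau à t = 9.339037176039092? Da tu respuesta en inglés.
Starting from position x(t) = 4·sin(4·t) + 3, we take 1 derivative. The derivative of position gives velocity: v(t) = 16·cos(4·t). From the given velocity equation v(t) = 16·cos(4·t), we substitute t = 9.339037176039092 to get v = 15.0681977537822.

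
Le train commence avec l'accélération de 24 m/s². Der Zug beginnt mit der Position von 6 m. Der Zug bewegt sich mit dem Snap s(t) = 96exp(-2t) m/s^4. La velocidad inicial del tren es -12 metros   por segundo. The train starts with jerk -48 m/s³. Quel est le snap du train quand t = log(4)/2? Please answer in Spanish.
Tenemos el snap s(t) = 96·exp(-2·t). Sustituyendo t = log(4)/2: s(log(4)/2) = 24.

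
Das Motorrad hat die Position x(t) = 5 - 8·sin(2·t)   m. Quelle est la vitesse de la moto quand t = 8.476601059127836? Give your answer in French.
En partant de la position x(t) = 5 - 8·sin(2·t), nous prenons 1 dérivée. En prenant d/dt de x(t), nous trouvons v(t) = -16·cos(2·t). De l'équation de la vitesse v(t) = -16·cos(2·t), nous substituons t = 8.476601059127836 pour obtenir v = 5.11739246737975.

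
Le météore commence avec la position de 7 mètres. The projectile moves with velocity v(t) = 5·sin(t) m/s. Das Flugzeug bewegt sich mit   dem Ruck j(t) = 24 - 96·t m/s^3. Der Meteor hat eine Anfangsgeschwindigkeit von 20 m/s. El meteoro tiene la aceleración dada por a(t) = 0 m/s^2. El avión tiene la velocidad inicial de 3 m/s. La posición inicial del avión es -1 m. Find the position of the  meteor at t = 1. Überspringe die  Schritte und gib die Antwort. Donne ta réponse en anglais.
x(1) = 27.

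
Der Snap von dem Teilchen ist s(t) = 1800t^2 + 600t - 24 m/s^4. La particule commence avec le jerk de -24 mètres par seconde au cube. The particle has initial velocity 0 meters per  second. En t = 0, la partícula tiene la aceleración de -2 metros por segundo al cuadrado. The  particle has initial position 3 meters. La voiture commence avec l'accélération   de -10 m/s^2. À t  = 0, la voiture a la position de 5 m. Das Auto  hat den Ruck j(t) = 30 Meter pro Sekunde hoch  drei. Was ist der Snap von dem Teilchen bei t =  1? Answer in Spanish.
De la ecuación del snap s(t) = 1800·t^2 + 600·t - 24, sustituimos t = 1 para obtener s = 2376.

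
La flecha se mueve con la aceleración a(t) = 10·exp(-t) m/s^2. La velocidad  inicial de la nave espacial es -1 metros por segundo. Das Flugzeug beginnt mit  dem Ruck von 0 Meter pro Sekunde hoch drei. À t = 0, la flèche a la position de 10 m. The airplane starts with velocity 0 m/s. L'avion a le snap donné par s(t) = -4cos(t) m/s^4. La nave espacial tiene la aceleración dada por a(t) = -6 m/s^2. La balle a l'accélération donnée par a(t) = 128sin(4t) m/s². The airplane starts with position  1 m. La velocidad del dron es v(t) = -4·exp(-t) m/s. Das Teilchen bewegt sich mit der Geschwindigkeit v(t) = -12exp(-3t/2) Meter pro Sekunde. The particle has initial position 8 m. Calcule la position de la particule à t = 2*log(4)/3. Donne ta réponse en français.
En partant de la vitesse v(t) = -12·exp(-3·t/2), nous prenons 1 intégrale. La primitive de la vitesse, avec x(0) = 8, donne la position: x(t) = 8·exp(-3·t/2). En utilisant x(t) = 8·exp(-3·t/2) et en substituant t = 2*log(4)/3, nous trouvons x = 2.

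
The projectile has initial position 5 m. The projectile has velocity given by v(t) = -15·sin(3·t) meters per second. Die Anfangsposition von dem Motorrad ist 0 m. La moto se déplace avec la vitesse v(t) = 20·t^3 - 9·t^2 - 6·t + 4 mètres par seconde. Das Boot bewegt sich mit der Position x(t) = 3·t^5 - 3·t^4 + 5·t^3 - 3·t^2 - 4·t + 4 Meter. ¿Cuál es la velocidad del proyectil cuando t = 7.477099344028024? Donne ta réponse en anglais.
We have velocity v(t) = -15·sin(3·t). Substituting t = 7.477099344028024: v(7.477099344028024) = 6.39112022606094.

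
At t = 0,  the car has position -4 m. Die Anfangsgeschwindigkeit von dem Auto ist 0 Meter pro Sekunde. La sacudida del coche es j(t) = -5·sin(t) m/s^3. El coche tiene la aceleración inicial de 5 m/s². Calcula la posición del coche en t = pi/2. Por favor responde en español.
Para resolver esto, necesitamos tomar 3 antiderivadas de nuestra ecuación de la sacudida j(t) = -5·sin(t). La antiderivada de la sacudida es la aceleración. Usando a(0) = 5, obtenemos a(t) = 5·cos(t). La antiderivada de la aceleración es la velocidad. Usando v(0) = 0, obtenemos v(t) = 5·sin(t). Tomando ∫v(t)dt y aplicando x(0) = -4, encontramos x(t) = 1 - 5·cos(t). Tenemos la posición x(t) = 1 - 5·cos(t). Sustituyendo t = pi/2: x(pi/2) = 1.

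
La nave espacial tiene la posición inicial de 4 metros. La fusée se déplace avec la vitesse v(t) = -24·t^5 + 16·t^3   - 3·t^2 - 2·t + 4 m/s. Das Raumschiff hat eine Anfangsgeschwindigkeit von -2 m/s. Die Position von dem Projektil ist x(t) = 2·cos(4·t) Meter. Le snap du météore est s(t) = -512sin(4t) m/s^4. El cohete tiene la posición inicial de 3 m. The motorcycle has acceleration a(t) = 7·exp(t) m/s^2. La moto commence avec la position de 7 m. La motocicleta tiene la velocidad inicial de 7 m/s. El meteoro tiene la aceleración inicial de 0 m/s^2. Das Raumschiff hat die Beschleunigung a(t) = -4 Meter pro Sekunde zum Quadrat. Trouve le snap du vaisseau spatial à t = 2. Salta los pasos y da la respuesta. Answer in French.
La réponse est 0.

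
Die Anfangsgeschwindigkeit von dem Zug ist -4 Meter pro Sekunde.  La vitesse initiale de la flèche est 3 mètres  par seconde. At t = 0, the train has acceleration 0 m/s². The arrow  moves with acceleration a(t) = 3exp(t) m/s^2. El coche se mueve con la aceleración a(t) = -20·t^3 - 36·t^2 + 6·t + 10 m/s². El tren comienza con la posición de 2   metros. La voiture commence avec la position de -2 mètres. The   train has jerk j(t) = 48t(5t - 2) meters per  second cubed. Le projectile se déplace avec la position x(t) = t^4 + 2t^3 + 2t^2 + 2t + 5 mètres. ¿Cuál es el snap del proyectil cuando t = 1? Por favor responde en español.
Partiendo de la posición x(t) = t^4 + 2·t^3 + 2·t^2 + 2·t + 5, tomamos 4 derivadas. Derivando la posición, obtenemos la velocidad: v(t) = 4·t^3 + 6·t^2 + 4·t + 2. Tomando d/dt de v(t), encontramos a(t) = 12·t^2 + 12·t + 4. Derivando la aceleración, obtenemos la sacudida: j(t) = 24·t + 12. La derivada de la sacudida da el snap: s(t) = 24. Tenemos el snap s(t) = 24. Sustituyendo t = 1: s(1) = 24.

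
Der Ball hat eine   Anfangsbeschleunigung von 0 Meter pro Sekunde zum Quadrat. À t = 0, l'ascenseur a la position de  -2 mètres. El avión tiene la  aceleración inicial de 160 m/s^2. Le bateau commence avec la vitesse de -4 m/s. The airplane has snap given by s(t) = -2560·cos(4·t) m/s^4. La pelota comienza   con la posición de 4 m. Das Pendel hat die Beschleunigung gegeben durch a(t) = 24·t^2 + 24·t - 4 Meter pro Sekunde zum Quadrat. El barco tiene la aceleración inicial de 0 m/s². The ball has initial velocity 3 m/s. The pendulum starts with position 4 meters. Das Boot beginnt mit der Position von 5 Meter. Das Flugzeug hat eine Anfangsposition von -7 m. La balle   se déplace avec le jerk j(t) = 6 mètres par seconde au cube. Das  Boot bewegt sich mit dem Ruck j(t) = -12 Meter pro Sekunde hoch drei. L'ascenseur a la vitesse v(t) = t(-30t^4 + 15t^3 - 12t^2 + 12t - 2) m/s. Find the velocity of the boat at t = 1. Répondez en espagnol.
Necesitamos integrar nuestra ecuación de la sacudida j(t) = -12 2 veces. Tomando ∫j(t)dt y aplicando a(0) = 0, encontramos a(t) = -12·t. La antiderivada de la aceleración es la velocidad. Usando v(0) = -4, obtenemos v(t) = -6·t^2 - 4. Usando v(t) = -6·t^2 - 4 y sustituyendo t = 1, encontramos v = -10.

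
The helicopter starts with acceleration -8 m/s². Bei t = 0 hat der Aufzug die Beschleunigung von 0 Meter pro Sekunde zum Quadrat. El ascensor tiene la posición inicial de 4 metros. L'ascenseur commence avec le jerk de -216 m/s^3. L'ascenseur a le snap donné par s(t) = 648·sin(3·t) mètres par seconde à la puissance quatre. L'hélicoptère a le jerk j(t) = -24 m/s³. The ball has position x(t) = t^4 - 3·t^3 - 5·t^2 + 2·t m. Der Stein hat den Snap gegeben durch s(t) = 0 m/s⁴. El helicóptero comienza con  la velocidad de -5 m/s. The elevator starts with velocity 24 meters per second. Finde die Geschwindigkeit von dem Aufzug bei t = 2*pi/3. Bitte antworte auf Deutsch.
Wir müssen das Integral unserer Gleichung für den Snap s(t) = 648·sin(3·t) 3-mal finden. Durch Integration von dem Snap und Verwendung der Anfangsbedingung j(0) = -216, erhalten wir j(t) = -216·cos(3·t). Die Stammfunktion von dem Ruck, mit a(0) = 0, ergibt die Beschleunigung: a(t) = -72·sin(3·t). Mit ∫a(t)dt und Anwendung von v(0) = 24, finden wir v(t) = 24·cos(3·t). Wir haben die Geschwindigkeit v(t) = 24·cos(3·t). Durch Einsetzen von t = 2*pi/3: v(2*pi/3) = 24.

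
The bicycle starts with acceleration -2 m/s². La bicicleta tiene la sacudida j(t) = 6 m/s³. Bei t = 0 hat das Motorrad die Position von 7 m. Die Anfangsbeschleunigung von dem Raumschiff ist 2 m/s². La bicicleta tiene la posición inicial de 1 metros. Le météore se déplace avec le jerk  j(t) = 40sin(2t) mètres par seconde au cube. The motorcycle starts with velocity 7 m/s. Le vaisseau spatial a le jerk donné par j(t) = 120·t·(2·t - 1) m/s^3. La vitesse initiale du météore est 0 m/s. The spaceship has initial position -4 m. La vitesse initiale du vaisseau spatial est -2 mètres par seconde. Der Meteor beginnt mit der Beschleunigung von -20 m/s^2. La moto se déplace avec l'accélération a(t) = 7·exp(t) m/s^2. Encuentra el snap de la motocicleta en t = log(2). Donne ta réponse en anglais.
To solve this, we need to take 2 derivatives of our acceleration equation a(t) = 7·exp(t). The derivative of acceleration gives jerk: j(t) = 7·exp(t). The derivative of jerk gives snap: s(t) = 7·exp(t). Using s(t) = 7·exp(t) and substituting t = log(2), we find s = 14.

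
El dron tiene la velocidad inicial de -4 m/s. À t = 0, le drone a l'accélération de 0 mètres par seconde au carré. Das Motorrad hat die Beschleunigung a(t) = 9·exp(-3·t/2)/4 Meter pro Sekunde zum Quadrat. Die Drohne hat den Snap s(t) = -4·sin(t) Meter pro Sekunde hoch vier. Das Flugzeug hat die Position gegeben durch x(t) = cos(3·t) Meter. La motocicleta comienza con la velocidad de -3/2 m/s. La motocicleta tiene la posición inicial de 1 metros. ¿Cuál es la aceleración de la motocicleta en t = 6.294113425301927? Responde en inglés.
Using a(t) = 9·exp(-3·t/2)/4 and substituting t = 6.294113425301927, we find a = 0.000178621784774950.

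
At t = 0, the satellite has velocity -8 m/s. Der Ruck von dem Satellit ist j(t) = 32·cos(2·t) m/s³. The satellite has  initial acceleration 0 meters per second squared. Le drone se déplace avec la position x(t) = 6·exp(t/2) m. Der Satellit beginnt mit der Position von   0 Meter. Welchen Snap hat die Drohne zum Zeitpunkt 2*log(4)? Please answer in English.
To solve this, we need to take 4 derivatives of our position equation x(t) = 6·exp(t/2). The derivative of position gives velocity: v(t) = 3·exp(t/2). Taking d/dt of v(t), we find a(t) = 3·exp(t/2)/2. Taking d/dt of a(t), we find j(t) = 3·exp(t/2)/4. The derivative of jerk gives snap: s(t) = 3·exp(t/2)/8. Using s(t) = 3·exp(t/2)/8 and substituting t = 2*log(4), we find s = 3/2.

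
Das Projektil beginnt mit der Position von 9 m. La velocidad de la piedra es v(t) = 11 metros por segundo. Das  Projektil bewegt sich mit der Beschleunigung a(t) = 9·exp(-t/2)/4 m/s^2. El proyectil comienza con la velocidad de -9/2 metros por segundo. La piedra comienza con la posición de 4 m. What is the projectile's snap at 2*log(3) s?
Starting from acceleration a(t) = 9·exp(-t/2)/4, we take 2 derivatives. The derivative of acceleration gives jerk: j(t) = -9·exp(-t/2)/8. The derivative of jerk gives snap: s(t) = 9·exp(-t/2)/16. We have snap s(t) = 9·exp(-t/2)/16. Substituting t = 2*log(3): s(2*log(3)) = 3/16.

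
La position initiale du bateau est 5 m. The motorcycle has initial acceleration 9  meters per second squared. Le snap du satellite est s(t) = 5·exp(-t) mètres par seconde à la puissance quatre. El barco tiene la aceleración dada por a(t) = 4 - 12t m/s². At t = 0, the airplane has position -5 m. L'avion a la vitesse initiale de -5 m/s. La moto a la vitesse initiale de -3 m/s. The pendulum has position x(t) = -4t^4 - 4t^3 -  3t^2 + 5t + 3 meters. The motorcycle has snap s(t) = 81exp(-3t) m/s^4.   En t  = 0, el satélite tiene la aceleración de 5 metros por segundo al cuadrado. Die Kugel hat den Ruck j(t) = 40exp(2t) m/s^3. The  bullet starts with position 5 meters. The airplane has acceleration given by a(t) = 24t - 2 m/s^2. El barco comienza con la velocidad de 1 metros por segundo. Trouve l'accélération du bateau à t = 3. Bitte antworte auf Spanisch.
Usando a(t) = 4 - 12·t y sustituyendo t = 3, encontramos a = -32.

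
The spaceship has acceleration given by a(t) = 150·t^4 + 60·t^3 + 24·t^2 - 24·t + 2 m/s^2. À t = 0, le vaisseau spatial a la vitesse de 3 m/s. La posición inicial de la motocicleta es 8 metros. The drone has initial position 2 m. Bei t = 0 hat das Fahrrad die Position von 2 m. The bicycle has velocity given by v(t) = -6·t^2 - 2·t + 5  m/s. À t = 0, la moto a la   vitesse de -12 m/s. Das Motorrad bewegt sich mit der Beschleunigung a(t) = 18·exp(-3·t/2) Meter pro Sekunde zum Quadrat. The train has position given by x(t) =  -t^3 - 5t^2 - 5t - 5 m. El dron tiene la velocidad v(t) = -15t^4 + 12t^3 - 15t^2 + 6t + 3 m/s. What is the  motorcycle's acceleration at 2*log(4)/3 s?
We have acceleration a(t) = 18·exp(-3·t/2). Substituting t = 2*log(4)/3: a(2*log(4)/3) = 9/2.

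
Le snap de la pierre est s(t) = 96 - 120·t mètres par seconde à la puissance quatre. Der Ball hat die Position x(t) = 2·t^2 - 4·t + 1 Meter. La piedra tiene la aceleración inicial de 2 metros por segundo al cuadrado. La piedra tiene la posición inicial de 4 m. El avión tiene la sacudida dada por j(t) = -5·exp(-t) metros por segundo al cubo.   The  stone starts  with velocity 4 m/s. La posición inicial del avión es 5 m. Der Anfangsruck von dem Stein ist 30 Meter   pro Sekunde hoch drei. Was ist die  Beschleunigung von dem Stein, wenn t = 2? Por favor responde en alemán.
Um dies zu lösen, müssen wir 2 Stammfunktionen unserer Gleichung für den Snap s(t) = 96 - 120·t finden. Mit ∫s(t)dt und Anwendung von j(0) = 30, finden wir j(t) = -60·t^2 + 96·t + 30. Durch Integration von dem Ruck und Verwendung der Anfangsbedingung a(0) = 2, erhalten wir a(t) = -20·t^3 + 48·t^2 + 30·t + 2. Aus der Gleichung für die Beschleunigung a(t) = -20·t^3 + 48·t^2 + 30·t + 2, setzen wir t = 2 ein und erhalten a = 94.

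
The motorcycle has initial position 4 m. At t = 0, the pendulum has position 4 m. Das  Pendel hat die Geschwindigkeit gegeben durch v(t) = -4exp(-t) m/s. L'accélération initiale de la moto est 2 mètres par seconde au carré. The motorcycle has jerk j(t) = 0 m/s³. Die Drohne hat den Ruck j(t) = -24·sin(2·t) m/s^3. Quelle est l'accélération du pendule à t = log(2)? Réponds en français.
En partant de la vitesse v(t) = -4·exp(-t), nous prenons 1 dérivée. La dérivée de la vitesse donne l'accélération: a(t) = 4·exp(-t). De l'équation de l'accélération a(t) = 4·exp(-t), nous substituons t = log(2) pour obtenir a = 2.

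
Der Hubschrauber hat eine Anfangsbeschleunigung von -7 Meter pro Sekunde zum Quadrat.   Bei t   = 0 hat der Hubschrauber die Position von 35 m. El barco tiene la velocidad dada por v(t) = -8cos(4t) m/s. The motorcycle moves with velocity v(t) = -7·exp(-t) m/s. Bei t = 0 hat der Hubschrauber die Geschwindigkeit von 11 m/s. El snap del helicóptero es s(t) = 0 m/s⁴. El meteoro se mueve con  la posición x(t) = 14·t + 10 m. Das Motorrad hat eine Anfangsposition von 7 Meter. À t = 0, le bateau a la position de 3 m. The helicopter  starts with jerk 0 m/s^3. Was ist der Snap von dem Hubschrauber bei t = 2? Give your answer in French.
En utilisant s(t) = 0 et en substituant t = 2, nous trouvons s = 0.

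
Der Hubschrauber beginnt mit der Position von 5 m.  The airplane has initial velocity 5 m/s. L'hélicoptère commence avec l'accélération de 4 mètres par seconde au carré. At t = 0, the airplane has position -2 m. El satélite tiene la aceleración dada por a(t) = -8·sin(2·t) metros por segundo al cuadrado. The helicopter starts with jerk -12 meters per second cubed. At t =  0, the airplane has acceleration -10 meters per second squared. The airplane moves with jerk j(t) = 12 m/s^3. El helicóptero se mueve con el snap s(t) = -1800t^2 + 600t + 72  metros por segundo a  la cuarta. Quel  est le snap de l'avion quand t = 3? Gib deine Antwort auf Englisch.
To solve this, we need to take 1 derivative of our jerk equation j(t) = 12. The derivative of jerk gives snap: s(t) = 0. Using s(t) = 0 and substituting t = 3, we find s = 0.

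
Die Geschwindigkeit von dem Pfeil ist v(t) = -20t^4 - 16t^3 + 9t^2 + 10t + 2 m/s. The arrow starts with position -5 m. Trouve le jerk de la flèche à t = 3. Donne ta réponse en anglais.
We must differentiate our velocity equation v(t) = -20·t^4 - 16·t^3 + 9·t^2 + 10·t + 2 2 times. Taking d/dt of v(t), we find a(t) = -80·t^3 - 48·t^2 + 18·t + 10. Taking d/dt of a(t), we find j(t) = -240·t^2 - 96·t + 18. From the given jerk equation j(t) = -240·t^2 - 96·t + 18, we substitute t = 3 to get j = -2430.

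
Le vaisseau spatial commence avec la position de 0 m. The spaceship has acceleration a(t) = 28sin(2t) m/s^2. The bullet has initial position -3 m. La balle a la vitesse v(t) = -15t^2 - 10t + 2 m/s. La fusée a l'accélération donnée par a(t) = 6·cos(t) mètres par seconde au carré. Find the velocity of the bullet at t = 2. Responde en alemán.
Aus der Gleichung für die Geschwindigkeit v(t) = -15·t^2 - 10·t + 2, setzen wir t = 2 ein und erhalten v = -78.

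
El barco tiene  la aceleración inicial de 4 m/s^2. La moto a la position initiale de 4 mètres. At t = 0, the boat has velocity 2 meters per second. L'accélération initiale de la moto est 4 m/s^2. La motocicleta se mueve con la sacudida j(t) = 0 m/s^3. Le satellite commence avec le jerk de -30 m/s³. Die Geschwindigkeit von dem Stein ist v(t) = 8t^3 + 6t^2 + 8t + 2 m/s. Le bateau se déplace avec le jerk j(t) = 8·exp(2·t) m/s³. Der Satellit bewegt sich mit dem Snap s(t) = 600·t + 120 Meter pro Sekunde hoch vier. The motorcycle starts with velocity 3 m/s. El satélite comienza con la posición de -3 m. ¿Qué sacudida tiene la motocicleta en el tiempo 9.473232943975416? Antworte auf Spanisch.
De la ecuación de la sacudida j(t) = 0, sustituimos t = 9.473232943975416 para obtener j = 0.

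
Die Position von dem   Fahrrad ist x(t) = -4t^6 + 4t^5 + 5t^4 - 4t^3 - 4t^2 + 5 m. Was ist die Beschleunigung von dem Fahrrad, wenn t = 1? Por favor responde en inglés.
To solve this, we need to take 2 derivatives of our position equation x(t) = -4·t^6 + 4·t^5 + 5·t^4 - 4·t^3 - 4·t^2 + 5. Differentiating position, we get velocity: v(t) = -24·t^5 + 20·t^4 + 20·t^3 - 12·t^2 - 8·t. The derivative of velocity gives acceleration: a(t) = -120·t^4 + 80·t^3 + 60·t^2 - 24·t - 8. From the given acceleration equation a(t) = -120·t^4 + 80·t^3 + 60·t^2 - 24·t - 8, we substitute t = 1 to get a = -12.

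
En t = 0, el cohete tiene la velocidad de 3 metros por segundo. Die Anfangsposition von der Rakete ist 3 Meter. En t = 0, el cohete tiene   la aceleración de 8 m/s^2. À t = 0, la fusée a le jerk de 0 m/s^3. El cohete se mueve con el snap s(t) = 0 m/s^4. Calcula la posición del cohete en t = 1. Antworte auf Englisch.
To find the answer, we compute 4 antiderivatives of s(t) = 0. Taking ∫s(t)dt and applying j(0) = 0, we find j(t) = 0. Integrating jerk and using the initial condition a(0) = 8, we get a(t) = 8. Finding the antiderivative of a(t) and using v(0) = 3: v(t) = 8·t + 3. Taking ∫v(t)dt and applying x(0) = 3, we find x(t) = 4·t^2 + 3·t + 3. We have position x(t) = 4·t^2 + 3·t + 3. Substituting t = 1: x(1) = 10.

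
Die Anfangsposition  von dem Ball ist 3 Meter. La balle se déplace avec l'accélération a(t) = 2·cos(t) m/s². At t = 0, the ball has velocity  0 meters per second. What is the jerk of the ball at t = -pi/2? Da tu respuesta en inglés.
Starting from acceleration a(t) = 2·cos(t), we take 1 derivative. Taking d/dt of a(t), we find j(t) = -2·sin(t). We have jerk j(t) = -2·sin(t). Substituting t = -pi/2: j(-pi/2) = 2.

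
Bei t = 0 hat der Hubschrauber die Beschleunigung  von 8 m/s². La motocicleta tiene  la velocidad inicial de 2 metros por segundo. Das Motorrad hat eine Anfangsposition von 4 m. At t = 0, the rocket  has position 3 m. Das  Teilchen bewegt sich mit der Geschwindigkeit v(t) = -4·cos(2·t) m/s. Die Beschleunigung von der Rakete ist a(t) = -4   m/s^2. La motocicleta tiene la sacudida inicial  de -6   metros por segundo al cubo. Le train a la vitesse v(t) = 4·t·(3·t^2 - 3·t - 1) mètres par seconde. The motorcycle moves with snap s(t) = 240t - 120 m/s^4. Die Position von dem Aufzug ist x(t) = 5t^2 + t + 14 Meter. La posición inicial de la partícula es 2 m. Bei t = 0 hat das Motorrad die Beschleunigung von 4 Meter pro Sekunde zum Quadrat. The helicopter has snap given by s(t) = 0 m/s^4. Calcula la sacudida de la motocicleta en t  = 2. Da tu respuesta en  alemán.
Wir müssen die Stammfunktion unserer Gleichung für den Snap s(t) = 240·t - 120 1-mal finden. Die Stammfunktion von dem Snap ist der Ruck. Mit j(0) = -6 erhalten wir j(t) = 120·t^2 - 120·t - 6. Aus der Gleichung für den Ruck j(t) = 120·t^2 - 120·t - 6, setzen wir t = 2 ein und erhalten j = 234.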